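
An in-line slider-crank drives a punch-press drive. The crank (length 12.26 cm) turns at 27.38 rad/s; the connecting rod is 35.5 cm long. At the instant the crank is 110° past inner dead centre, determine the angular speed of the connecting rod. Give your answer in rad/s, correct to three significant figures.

ω = 27.38 rad/s
The rod makes angle φ with the slider axis where L sinφ = r sinθ; differentiating, L cosφ·φ̇ = r ω cosθ.
L cosφ = √(L² − r² sin²θ) = 0.33579 m.
|ω_rod| = r ω |cosθ| / √(L² − r² sin²θ) = 0.1226·27.38·0.34202/0.33579 = 3.4191 rad/s.

3.42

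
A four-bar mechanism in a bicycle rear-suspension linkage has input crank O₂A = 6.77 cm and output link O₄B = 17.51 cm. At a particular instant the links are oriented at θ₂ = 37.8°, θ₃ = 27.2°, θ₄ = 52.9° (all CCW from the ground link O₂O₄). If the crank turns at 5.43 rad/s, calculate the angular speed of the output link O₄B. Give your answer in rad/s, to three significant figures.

ω₂ = 5.43 rad/s
Differentiating the loop-closure r₂e^{iθ₂}+r₃e^{iθ₃}=r₁+r₄e^{iθ₄} gives r₂ω₂e^{iθ₂}+r₃ω₃e^{iθ₃}=r₄ω₄e^{iθ₄}.
Eliminating the other unknown: ω₄ = r₂ω₂ sin(θ₂−θ₃) / [r₄ sin(θ₄−θ₃)].
Numerator sine = +0.18395; denominator sine = +0.43366.
Result = 0.0677·5.43·(+0.18395) / (0.1751·(+0.43366)) = +0.89055 rad/s; magnitude 0.89055 rad/s.

0.891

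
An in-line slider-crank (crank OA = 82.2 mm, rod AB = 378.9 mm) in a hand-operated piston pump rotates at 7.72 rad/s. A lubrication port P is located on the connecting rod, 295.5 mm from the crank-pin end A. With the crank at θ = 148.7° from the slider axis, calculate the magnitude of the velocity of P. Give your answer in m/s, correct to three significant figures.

ω = 7.72 rad/s.  Crank-pin speed |V_A| = rω = 0.63458 m/s, perpendicular to OA.
Rod angle: sinφ = −(r/L) sinθ ⇒ φ = -6.471°; ω_rod = −rω cosθ/√(L²−r²sin²θ) = +1.4402 rad/s.
V_P = V_A + ω_rod × AP, with AP = 0.2955 m along the rod.
Components: V_Px = −rω sinθ − a·ω_rod·sinφ = -0.28171 m/s;  V_Py = rω cosθ + a·ω_rod·cosφ = -0.11935 m/s.
|V_P| = √(V_Px² + V_Py²) = 0.30595 m/s.

0.306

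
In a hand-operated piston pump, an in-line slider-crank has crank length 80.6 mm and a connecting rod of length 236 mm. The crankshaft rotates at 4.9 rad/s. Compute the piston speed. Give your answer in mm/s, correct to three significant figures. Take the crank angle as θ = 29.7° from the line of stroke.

255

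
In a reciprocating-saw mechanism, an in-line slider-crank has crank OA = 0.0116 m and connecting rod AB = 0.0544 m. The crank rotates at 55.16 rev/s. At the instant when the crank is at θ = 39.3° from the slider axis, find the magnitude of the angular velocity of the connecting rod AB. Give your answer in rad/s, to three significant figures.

ω = 346.6 rad/s (converted from 55.16 rev/s).
The rod makes angle φ with the slider axis where L sinφ = r sinθ; differentiating, L cosφ·φ̇ = r ω cosθ.
L cosφ = √(L² − r² sin²θ) = 0.053902 m.
|ω_rod| = r ω |cosθ| / √(L² − r² sin²θ) = 0.0116·346.6·0.77384/0.053902 = 57.718 rad/s.

57.7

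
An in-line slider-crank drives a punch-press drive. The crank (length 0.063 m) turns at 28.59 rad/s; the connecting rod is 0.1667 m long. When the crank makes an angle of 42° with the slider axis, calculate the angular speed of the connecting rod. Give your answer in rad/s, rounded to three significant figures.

ω = 28.59 rad/s
The rod makes angle φ with the slider axis where L sinφ = r sinθ; differentiating, L cosφ·φ̇ = r ω cosθ.
L cosφ = √(L² − r² sin²θ) = 0.16128 m.
|ω_rod| = r ω |cosθ| / √(L² − r² sin²θ) = 0.063·28.59·0.74314/0.16128 = 8.2993 rad/s.

8.30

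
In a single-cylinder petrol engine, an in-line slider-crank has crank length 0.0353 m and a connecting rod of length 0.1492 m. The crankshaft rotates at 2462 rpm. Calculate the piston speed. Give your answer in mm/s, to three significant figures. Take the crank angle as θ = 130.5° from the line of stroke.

5840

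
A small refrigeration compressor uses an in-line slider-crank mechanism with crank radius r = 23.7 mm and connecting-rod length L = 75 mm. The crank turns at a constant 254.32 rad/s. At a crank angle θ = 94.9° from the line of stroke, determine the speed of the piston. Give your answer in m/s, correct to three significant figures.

ω = 254.3 rad/s
For an in-line slider-crank, x = r cosθ + √(L² − r² sin²θ), so v = −rω sinθ·[1 + r cosθ/√(L² − r² sin²θ)].
With r = 0.0237 m, L = 0.075 m, θ = 94.9°: √(L² − r² sin²θ) = 0.071186 m.
v = −0.0237·254.3·0.99635·[1 + 0.0237·-0.08542/0.071186] = -5.8346 m/s.
|v| = 5.8346 m/s.

5.83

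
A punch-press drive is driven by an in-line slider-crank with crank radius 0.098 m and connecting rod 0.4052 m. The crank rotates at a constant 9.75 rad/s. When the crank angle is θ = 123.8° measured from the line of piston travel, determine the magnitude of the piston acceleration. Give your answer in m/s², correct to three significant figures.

6.03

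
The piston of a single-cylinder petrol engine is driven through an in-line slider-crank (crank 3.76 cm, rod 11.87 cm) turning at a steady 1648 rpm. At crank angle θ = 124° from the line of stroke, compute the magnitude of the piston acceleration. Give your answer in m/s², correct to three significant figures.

ω = 2π·1648/60 = 172.6 rad/s
x(θ) = r cosθ + √(L² − r² sin²θ); with ω constant, a = ω²·d²x/dθ².
d²x/dθ² = −r cosθ − r²(cos2θ)/√u − r⁴ sin²2θ/(4u^{3/2}),  u = L² − r² sin²θ = 0.013118 m².
Substituting r = 0.0376 m, L = 0.1187 m, θ = 124°: d²x/dθ² = +0.025364 m.
a = ω²·d²x/dθ² = (172.6)²·(+0.025364) = +755.41 m/s²;  |a| = 755.41 m/s².

755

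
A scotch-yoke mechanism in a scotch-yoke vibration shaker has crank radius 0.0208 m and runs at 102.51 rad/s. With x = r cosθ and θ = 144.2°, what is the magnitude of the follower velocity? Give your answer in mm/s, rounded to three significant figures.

1250

ω = 102.5 rad/s
x = r cosθ ⇒ ẋ = −rω sinθ.
|v| = rω|sinθ| = 0.0208·102.5·|sin 144.2°| = 1.2473 m/s = 1247.3 mm/s.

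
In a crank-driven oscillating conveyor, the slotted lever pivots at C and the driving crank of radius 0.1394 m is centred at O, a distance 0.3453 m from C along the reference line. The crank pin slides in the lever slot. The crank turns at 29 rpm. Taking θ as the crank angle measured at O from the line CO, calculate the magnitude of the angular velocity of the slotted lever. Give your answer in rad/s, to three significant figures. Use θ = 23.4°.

ω = 3.037 rad/s (from 29 rpm).
Crank pin A relative to C: A = (d + r cosθ, r sinθ); lever angle φ = atan2(r sinθ, d + r cosθ).
Differentiating tanφ: φ̇ = rω(d cosθ + r)/(d² + r² + 2dr cosθ).
d² + r² + 2dr cosθ = |CA|² = 0.227016 m²;  d cosθ + r = +0.4563 m.
|ω_lever| = |0.1394·3.037·+0.4563| / 0.227016 = 0.85091 rad/s.

0.851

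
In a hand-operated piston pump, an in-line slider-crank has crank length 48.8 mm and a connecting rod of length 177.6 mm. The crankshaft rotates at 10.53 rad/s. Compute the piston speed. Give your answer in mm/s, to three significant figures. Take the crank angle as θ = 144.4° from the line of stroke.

ω = 10.53 rad/s
For an in-line slider-crank, x = r cosθ + √(L² − r² sin²θ), so v = −rω sinθ·[1 + r cosθ/√(L² − r² sin²θ)].
With r = 0.0488 m, L = 0.1776 m, θ = 144.4°: √(L² − r² sin²θ) = 0.17531 m.
v = −0.0488·10.53·0.58212·[1 + 0.0488·-0.81310/0.17531] = -0.23143 m/s.
|v| = 0.23143 m/s = 231.43 mm/s.

231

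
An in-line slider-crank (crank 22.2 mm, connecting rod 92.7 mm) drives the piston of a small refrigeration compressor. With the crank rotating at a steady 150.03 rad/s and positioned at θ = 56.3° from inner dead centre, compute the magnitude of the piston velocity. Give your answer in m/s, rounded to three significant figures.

3.15

ω = 150 rad/s
For an in-line slider-crank, x = r cosθ + √(L² − r² sin²θ), so v = −rω sinθ·[1 + r cosθ/√(L² − r² sin²θ)].
With r = 0.0222 m, L = 0.0927 m, θ = 56.3°: √(L² − r² sin²θ) = 0.090841 m.
v = −0.0222·150·0.83195·[1 + 0.0222·0.55484/0.090841] = -3.1467 m/s.
|v| = 3.1467 m/s.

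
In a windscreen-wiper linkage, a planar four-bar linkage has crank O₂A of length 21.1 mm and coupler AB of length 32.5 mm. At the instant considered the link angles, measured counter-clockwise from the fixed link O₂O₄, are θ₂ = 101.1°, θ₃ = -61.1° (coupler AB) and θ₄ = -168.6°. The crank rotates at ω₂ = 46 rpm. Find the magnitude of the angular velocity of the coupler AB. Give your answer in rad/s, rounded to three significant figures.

ω₂ = 4.817 rad/s (from 46 rpm).
Differentiating the loop-closure r₂e^{iθ₂}+r₃e^{iθ₃}=r₁+r₄e^{iθ₄} gives r₂ω₂e^{iθ₂}+r₃ω₃e^{iθ₃}=r₄ω₄e^{iθ₄}.
Eliminating the other unknown: ω₃ = r₂ω₂ sin(θ₄−θ₂) / [r₃ sin(θ₃−θ₄)].
Numerator sine = +0.99999; denominator sine = +0.95372.
Result = 0.0211·4.817·(+0.99999) / (0.0325·(+0.95372)) = +3.2791 rad/s; magnitude 3.2791 rad/s.

3.28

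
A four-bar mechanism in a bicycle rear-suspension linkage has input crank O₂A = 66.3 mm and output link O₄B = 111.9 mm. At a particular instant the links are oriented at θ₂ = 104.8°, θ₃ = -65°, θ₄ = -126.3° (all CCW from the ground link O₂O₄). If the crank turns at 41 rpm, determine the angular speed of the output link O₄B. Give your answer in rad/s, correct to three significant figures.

0.514

ω₂ = 4.294 rad/s (from 41 rpm).
Differentiating the loop-closure r₂e^{iθ₂}+r₃e^{iθ₃}=r₁+r₄e^{iθ₄} gives r₂ω₂e^{iθ₂}+r₃ω₃e^{iθ₃}=r₄ω₄e^{iθ₄}.
Eliminating the other unknown: ω₄ = r₂ω₂ sin(θ₂−θ₃) / [r₄ sin(θ₄−θ₃)].
Numerator sine = +0.17708; denominator sine = -0.87715.
Result = 0.0663·4.294·(+0.17708) / (0.1119·(-0.87715)) = -0.51358 rad/s; magnitude 0.51358 rad/s.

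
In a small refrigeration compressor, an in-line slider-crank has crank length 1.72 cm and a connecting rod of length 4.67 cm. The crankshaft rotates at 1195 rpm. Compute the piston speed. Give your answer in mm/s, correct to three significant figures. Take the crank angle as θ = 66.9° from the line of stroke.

2280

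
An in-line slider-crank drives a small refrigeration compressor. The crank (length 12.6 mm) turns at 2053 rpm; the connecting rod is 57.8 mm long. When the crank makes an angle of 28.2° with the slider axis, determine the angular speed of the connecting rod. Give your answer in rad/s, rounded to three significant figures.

ω = 215 rad/s (converted from 2053 rpm).
The rod makes angle φ with the slider axis where L sinφ = r sinθ; differentiating, L cosφ·φ̇ = r ω cosθ.
L cosφ = √(L² − r² sin²θ) = 0.057493 m.
|ω_rod| = r ω |cosθ| / √(L² − r² sin²θ) = 0.0126·215·0.88130/0.057493 = 41.524 rad/s.

41.5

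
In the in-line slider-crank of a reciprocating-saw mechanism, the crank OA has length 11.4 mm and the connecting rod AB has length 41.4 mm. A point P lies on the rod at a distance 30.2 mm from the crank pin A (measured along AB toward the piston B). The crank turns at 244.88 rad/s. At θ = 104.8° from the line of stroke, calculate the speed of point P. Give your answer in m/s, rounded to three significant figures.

ω = 244.9 rad/s.  Crank-pin speed |V_A| = rω = 2.7916 m/s, perpendicular to OA.
Rod angle: sinφ = −(r/L) sinθ ⇒ φ = -15.440°; ω_rod = −rω cosθ/√(L²−r²sin²θ) = +17.87 rad/s.
V_P = V_A + ω_rod × AP, with AP = 0.0302 m along the rod.
Components: V_Px = −rω sinθ − a·ω_rod·sinφ = -2.5553 m/s;  V_Py = rω cosθ + a·ω_rod·cosφ = -0.19292 m/s.
|V_P| = √(V_Px² + V_Py²) = 2.5626 m/s.

2.56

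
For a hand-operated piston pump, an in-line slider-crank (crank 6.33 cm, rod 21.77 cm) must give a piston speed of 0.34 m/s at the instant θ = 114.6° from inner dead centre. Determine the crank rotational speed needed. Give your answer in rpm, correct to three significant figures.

64.5

For an in-line slider-crank, |v_piston| = rω|sinθ|·[1 + r cosθ/√(L² − r² sin²θ)].
With r = 0.0633 m, L = 0.2177 m, θ = 114.6°: the bracketed kinematic factor |dx/dθ| = 0.050331 m.
ω = v/|dx/dθ| = 0.34/0.050331 = 6.7553 rad/s.
N = 60ω/(2π) = 64.508 rpm.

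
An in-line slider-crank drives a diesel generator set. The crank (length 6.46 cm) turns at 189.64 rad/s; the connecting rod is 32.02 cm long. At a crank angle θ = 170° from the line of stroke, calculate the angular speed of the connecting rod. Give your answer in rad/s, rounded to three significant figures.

ω = 189.6 rad/s
The rod makes angle φ with the slider axis where L sinφ = r sinθ; differentiating, L cosφ·φ̇ = r ω cosθ.
L cosφ = √(L² − r² sin²θ) = 0.32 m.
|ω_rod| = r ω |cosθ| / √(L² − r² sin²θ) = 0.0646·189.6·0.98481/0.32 = 37.702 rad/s.

37.7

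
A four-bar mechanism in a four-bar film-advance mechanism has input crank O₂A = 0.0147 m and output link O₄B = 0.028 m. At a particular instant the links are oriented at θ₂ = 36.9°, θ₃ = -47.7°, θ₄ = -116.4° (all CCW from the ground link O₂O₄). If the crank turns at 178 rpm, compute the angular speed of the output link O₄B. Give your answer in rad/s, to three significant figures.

10.5

ω₂ = 18.64 rad/s (from 178 rpm).
Differentiating the loop-closure r₂e^{iθ₂}+r₃e^{iθ₃}=r₁+r₄e^{iθ₄} gives r₂ω₂e^{iθ₂}+r₃ω₃e^{iθ₃}=r₄ω₄e^{iθ₄}.
Eliminating the other unknown: ω₄ = r₂ω₂ sin(θ₂−θ₃) / [r₄ sin(θ₄−θ₃)].
Numerator sine = +0.99556; denominator sine = -0.93169.
Result = 0.0147·18.64·(+0.99556) / (0.028·(-0.93169)) = -10.457 rad/s; magnitude 10.457 rad/s.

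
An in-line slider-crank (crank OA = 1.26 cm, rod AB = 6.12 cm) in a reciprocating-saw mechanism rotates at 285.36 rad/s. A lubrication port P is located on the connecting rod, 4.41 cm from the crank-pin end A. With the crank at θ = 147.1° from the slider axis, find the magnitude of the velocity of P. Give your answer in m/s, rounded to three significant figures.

ω = 285.4 rad/s.  Crank-pin speed |V_A| = rω = 3.5955 m/s, perpendicular to OA.
Rod angle: sinφ = −(r/L) sinθ ⇒ φ = -6.421°; ω_rod = −rω cosθ/√(L²−r²sin²θ) = +49.64 rad/s.
V_P = V_A + ω_rod × AP, with AP = 0.0441 m along the rod.
Components: V_Px = −rω sinθ − a·ω_rod·sinφ = -1.7082 m/s;  V_Py = rω cosθ + a·ω_rod·cosφ = -0.84351 m/s.
|V_P| = √(V_Px² + V_Py²) = 1.9051 m/s.

1.91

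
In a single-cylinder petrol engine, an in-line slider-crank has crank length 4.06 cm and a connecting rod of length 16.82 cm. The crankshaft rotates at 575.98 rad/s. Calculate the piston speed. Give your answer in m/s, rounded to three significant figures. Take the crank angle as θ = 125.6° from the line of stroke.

16.3

ω = 576 rad/s
For an in-line slider-crank, x = r cosθ + √(L² − r² sin²θ), so v = −rω sinθ·[1 + r cosθ/√(L² − r² sin²θ)].
With r = 0.0406 m, L = 0.1682 m, θ = 125.6°: √(L² − r² sin²θ) = 0.16493 m.
v = −0.0406·576·0.81310·[1 + 0.0406·-0.58212/0.16493] = -16.289 m/s.
|v| = 16.289 m/s.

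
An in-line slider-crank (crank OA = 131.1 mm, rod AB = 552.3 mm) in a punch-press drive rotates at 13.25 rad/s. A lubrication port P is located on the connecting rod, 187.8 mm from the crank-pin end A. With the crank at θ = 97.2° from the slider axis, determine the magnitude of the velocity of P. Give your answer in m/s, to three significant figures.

1.71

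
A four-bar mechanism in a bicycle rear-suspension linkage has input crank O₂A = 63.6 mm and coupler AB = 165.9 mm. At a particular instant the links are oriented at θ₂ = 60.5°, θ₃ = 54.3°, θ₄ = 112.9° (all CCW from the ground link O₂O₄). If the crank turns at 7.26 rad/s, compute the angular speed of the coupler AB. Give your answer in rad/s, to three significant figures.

2.58

ω₂ = 7.26 rad/s
Differentiating the loop-closure r₂e^{iθ₂}+r₃e^{iθ₃}=r₁+r₄e^{iθ₄} gives r₂ω₂e^{iθ₂}+r₃ω₃e^{iθ₃}=r₄ω₄e^{iθ₄}.
Eliminating the other unknown: ω₃ = r₂ω₂ sin(θ₄−θ₂) / [r₃ sin(θ₃−θ₄)].
Numerator sine = +0.79229; denominator sine = -0.85355.
Result = 0.0636·7.26·(+0.79229) / (0.1659·(-0.85355)) = -2.5835 rad/s; magnitude 2.5835 rad/s.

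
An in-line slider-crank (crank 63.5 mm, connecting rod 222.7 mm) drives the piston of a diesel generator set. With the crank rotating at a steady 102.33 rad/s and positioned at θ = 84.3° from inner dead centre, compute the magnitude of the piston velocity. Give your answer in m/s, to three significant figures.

ω = 102.3 rad/s
For an in-line slider-crank, x = r cosθ + √(L² − r² sin²θ), so v = −rω sinθ·[1 + r cosθ/√(L² − r² sin²θ)].
With r = 0.0635 m, L = 0.2227 m, θ = 84.3°: √(L² − r² sin²θ) = 0.21355 m.
v = −0.0635·102.3·0.99506·[1 + 0.0635·0.09932/0.21355] = -6.6568 m/s.
|v| = 6.6568 m/s.

6.66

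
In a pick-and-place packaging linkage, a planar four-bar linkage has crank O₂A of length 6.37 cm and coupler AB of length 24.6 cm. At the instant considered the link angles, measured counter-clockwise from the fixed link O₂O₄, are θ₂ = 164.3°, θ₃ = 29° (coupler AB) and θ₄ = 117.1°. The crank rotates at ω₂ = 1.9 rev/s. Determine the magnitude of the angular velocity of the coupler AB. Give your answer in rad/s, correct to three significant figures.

ω₂ = 11.94 rad/s (from 1.9 rev/s).
Differentiating the loop-closure r₂e^{iθ₂}+r₃e^{iθ₃}=r₁+r₄e^{iθ₄} gives r₂ω₂e^{iθ₂}+r₃ω₃e^{iθ₃}=r₄ω₄e^{iθ₄}.
Eliminating the other unknown: ω₃ = r₂ω₂ sin(θ₄−θ₂) / [r₃ sin(θ₃−θ₄)].
Numerator sine = -0.73373; denominator sine = -0.99945.
Result = 0.0637·11.94·(-0.73373) / (0.246·(-0.99945)) = +2.2694 rad/s; magnitude 2.2694 rad/s.

2.27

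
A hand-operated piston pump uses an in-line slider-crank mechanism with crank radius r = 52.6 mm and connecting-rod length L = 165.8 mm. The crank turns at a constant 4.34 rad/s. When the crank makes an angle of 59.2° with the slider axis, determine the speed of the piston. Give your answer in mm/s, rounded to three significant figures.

229

ω = 4.34 rad/s
For an in-line slider-crank, x = r cosθ + √(L² − r² sin²θ), so v = −rω sinθ·[1 + r cosθ/√(L² − r² sin²θ)].
With r = 0.0526 m, L = 0.1658 m, θ = 59.2°: √(L² − r² sin²θ) = 0.15953 m.
v = −0.0526·4.34·0.85896·[1 + 0.0526·0.51204/0.15953] = -0.22919 m/s.
|v| = 0.22919 m/s = 229.19 mm/s.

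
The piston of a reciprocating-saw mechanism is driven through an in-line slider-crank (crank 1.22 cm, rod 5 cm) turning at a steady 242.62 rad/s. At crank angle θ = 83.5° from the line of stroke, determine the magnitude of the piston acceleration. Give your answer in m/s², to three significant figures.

94.5

ω = 242.6 rad/s
x(θ) = r cosθ + √(L² − r² sin²θ); with ω constant, a = ω²·d²x/dθ².
d²x/dθ² = −r cosθ − r²(cos2θ)/√u − r⁴ sin²2θ/(4u^{3/2}),  u = L² − r² sin²θ = 0.00235307 m².
Substituting r = 0.0122 m, L = 0.05 m, θ = 83.5°: d²x/dθ² = +0.0016062 m.
a = ω²·d²x/dθ² = (242.6)²·(+0.0016062) = +94.546 m/s²;  |a| = 94.546 m/s².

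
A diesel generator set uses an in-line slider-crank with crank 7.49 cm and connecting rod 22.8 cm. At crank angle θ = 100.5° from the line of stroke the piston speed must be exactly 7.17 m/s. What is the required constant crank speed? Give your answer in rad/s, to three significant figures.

For an in-line slider-crank, |v_piston| = rω|sinθ|·[1 + r cosθ/√(L² − r² sin²θ)].
With r = 0.0749 m, L = 0.228 m, θ = 100.5°: the bracketed kinematic factor |dx/dθ| = 0.068987 m.
ω = v/|dx/dθ| = 7.17/0.068987 = 103.93 rad/s.

104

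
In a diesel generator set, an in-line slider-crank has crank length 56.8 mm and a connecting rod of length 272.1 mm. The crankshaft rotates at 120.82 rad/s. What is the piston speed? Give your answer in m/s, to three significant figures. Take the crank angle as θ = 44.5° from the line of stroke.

5.53

ω = 120.8 rad/s
For an in-line slider-crank, x = r cosθ + √(L² − r² sin²θ), so v = −rω sinθ·[1 + r cosθ/√(L² − r² sin²θ)].
With r = 0.0568 m, L = 0.2721 m, θ = 44.5°: √(L² − r² sin²θ) = 0.26917 m.
v = −0.0568·120.8·0.70091·[1 + 0.0568·0.71325/0.26917] = -5.534 m/s.
|v| = 5.534 m/s.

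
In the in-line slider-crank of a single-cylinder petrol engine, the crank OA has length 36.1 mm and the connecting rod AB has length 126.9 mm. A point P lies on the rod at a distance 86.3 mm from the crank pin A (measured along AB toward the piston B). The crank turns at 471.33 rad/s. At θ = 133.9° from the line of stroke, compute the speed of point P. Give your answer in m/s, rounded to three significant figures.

ω = 471.3 rad/s.  Crank-pin speed |V_A| = rω = 17.015 m/s, perpendicular to OA.
Rod angle: sinφ = −(r/L) sinθ ⇒ φ = -11.828°; ω_rod = −rω cosθ/√(L²−r²sin²θ) = +94.99 rad/s.
V_P = V_A + ω_rod × AP, with AP = 0.0863 m along the rod.
Components: V_Px = −rω sinθ − a·ω_rod·sinφ = -10.58 m/s;  V_Py = rω cosθ + a·ω_rod·cosφ = -3.7747 m/s.
|V_P| = √(V_Px² + V_Py²) = 11.233 m/s.

11.2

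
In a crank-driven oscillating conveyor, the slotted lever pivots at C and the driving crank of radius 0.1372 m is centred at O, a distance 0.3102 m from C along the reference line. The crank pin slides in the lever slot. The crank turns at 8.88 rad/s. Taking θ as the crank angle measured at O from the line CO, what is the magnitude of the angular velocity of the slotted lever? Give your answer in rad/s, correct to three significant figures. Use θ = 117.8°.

0.121

ω = 8.88 rad/s
Crank pin A relative to C: A = (d + r cosθ, r sinθ); lever angle φ = atan2(r sinθ, d + r cosθ).
Differentiating tanφ: φ̇ = rω(d cosθ + r)/(d² + r² + 2dr cosθ).
d² + r² + 2dr cosθ = |CA|² = 0.0753496 m²;  d cosθ + r = -0.0074731 m.
|ω_lever| = |0.1372·8.88·-0.0074731| / 0.0753496 = 0.12083 rad/s.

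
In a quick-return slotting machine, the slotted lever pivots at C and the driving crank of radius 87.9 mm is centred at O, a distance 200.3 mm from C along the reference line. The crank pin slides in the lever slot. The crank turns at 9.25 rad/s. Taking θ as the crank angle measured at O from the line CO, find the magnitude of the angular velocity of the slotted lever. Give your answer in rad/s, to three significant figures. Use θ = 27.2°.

2.73

ω = 9.25 rad/s
Crank pin A relative to C: A = (d + r cosθ, r sinθ); lever angle φ = atan2(r sinθ, d + r cosθ).
Differentiating tanφ: φ̇ = rω(d cosθ + r)/(d² + r² + 2dr cosθ).
d² + r² + 2dr cosθ = |CA|² = 0.0791653 m²;  d cosθ + r = +0.26605 m.
|ω_lever| = |0.0879·9.25·+0.26605| / 0.0791653 = 2.7325 rad/s.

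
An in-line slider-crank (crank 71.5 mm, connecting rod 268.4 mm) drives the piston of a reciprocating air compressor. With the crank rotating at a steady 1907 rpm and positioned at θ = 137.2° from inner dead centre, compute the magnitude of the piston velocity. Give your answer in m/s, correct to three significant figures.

7.77

ω = 2π·1907/60 = 199.7 rad/s
For an in-line slider-crank, x = r cosθ + √(L² − r² sin²θ), so v = −rω sinθ·[1 + r cosθ/√(L² − r² sin²θ)].
With r = 0.0715 m, L = 0.2684 m, θ = 137.2°: √(L² − r² sin²θ) = 0.26397 m.
v = −0.0715·199.7·0.67944·[1 + 0.0715·-0.73373/0.26397] = -7.7734 m/s.
|v| = 7.7734 m/s.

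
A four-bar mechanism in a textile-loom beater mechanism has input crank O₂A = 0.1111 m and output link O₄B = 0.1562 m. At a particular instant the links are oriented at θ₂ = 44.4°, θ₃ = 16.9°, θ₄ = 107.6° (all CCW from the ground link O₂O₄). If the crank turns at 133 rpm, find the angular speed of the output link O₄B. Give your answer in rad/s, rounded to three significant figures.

ω₂ = 13.93 rad/s (from 133 rpm).
Differentiating the loop-closure r₂e^{iθ₂}+r₃e^{iθ₃}=r₁+r₄e^{iθ₄} gives r₂ω₂e^{iθ₂}+r₃ω₃e^{iθ₃}=r₄ω₄e^{iθ₄}.
Eliminating the other unknown: ω₄ = r₂ω₂ sin(θ₂−θ₃) / [r₄ sin(θ₄−θ₃)].
Numerator sine = +0.46175; denominator sine = +0.99993.
Result = 0.1111·13.93·(+0.46175) / (0.1562·(+0.99993)) = +4.5746 rad/s; magnitude 4.5746 rad/s.

4.57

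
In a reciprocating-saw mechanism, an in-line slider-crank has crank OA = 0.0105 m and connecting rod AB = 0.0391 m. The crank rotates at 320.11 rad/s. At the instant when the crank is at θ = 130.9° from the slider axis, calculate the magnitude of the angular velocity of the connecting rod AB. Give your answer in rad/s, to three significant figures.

57.5

ω = 320.1 rad/s
The rod makes angle φ with the slider axis where L sinφ = r sinθ; differentiating, L cosφ·φ̇ = r ω cosθ.
L cosφ = √(L² − r² sin²θ) = 0.038286 m.
|ω_rod| = r ω |cosθ| / √(L² − r² sin²θ) = 0.0105·320.1·0.65474/0.038286 = 57.48 rad/s.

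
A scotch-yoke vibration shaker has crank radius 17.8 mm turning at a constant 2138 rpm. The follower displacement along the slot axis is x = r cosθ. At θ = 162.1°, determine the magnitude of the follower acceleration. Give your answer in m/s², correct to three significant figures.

849

ω = 223.9 rad/s (from 2138 rpm).
x = r cosθ ⇒ ẍ = −rω² cosθ (ω constant).
|a| = rω²|cosθ| = 0.0178·(223.9)²·|cos 162.1°| = 849.07 m/s².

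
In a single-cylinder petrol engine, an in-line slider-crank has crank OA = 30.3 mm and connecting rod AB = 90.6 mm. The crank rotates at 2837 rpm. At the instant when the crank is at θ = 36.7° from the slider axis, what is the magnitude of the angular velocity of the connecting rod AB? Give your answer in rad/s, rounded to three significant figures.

ω = 297.1 rad/s (converted from 2837 rpm).
The rod makes angle φ with the slider axis where L sinφ = r sinθ; differentiating, L cosφ·φ̇ = r ω cosθ.
L cosφ = √(L² − r² sin²θ) = 0.088772 m.
|ω_rod| = r ω |cosθ| / √(L² − r² sin²θ) = 0.0303·297.1·0.80178/0.088772 = 81.303 rad/s.

81.3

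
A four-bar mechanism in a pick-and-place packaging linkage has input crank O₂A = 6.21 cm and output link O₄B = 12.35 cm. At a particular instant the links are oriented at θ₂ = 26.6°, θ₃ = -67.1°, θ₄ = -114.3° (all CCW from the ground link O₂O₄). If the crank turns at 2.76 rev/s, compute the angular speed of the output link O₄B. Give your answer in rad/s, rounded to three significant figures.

ω₂ = 17.34 rad/s (from 2.76 rev/s).
Differentiating the loop-closure r₂e^{iθ₂}+r₃e^{iθ₃}=r₁+r₄e^{iθ₄} gives r₂ω₂e^{iθ₂}+r₃ω₃e^{iθ₃}=r₄ω₄e^{iθ₄}.
Eliminating the other unknown: ω₄ = r₂ω₂ sin(θ₂−θ₃) / [r₄ sin(θ₄−θ₃)].
Numerator sine = +0.99792; denominator sine = -0.73373.
Result = 0.0621·17.34·(+0.99792) / (0.1235·(-0.73373)) = -11.86 rad/s; magnitude 11.86 rad/s.

11.9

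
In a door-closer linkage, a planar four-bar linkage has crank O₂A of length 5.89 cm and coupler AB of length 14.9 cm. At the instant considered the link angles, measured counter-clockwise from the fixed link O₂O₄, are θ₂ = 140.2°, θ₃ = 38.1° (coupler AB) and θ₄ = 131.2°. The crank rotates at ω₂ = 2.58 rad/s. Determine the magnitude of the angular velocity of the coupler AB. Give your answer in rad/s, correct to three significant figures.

0.160

ω₂ = 2.58 rad/s
Differentiating the loop-closure r₂e^{iθ₂}+r₃e^{iθ₃}=r₁+r₄e^{iθ₄} gives r₂ω₂e^{iθ₂}+r₃ω₃e^{iθ₃}=r₄ω₄e^{iθ₄}.
Eliminating the other unknown: ω₃ = r₂ω₂ sin(θ₄−θ₂) / [r₃ sin(θ₃−θ₄)].
Numerator sine = -0.15643; denominator sine = -0.99854.
Result = 0.0589·2.58·(-0.15643) / (0.149·(-0.99854)) = +0.15978 rad/s; magnitude 0.15978 rad/s.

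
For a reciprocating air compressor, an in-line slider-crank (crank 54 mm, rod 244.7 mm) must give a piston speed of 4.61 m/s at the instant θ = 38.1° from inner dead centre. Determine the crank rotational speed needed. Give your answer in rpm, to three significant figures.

1120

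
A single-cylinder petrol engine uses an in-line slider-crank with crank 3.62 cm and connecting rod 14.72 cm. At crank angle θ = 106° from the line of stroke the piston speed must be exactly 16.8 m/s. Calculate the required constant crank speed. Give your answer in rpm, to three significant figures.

For an in-line slider-crank, |v_piston| = rω|sinθ|·[1 + r cosθ/√(L² − r² sin²θ)].
With r = 0.0362 m, L = 0.1472 m, θ = 106°: the bracketed kinematic factor |dx/dθ| = 0.03237 m.
ω = v/|dx/dθ| = 16.8/0.03237 = 519 rad/s.
N = 60ω/(2π) = 4956.1 rpm.

4960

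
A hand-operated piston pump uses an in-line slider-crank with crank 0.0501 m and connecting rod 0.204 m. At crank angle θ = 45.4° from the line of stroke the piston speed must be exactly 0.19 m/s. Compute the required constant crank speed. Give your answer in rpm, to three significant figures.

43.3

For an in-line slider-crank, |v_piston| = rω|sinθ|·[1 + r cosθ/√(L² − r² sin²θ)].
With r = 0.0501 m, L = 0.204 m, θ = 45.4°: the bracketed kinematic factor |dx/dθ| = 0.04192 m.
ω = v/|dx/dθ| = 0.19/0.04192 = 4.5324 rad/s.
N = 60ω/(2π) = 43.281 rpm.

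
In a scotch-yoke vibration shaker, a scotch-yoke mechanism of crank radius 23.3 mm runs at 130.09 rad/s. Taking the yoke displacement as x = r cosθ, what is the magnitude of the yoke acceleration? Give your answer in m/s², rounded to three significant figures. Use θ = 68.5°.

ω = 130.1 rad/s
x = r cosθ ⇒ ẍ = −rω² cosθ (ω constant).
|a| = rω²|cosθ| = 0.0233·(130.1)²·|cos 68.5°| = 144.52 m/s².

145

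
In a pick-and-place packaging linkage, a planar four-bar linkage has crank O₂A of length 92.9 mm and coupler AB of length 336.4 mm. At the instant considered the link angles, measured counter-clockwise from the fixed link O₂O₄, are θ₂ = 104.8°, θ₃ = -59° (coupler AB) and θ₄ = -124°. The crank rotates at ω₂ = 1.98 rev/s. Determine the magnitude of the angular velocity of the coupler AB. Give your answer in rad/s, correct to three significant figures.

2.85

ω₂ = 12.44 rad/s (from 1.98 rev/s).
Differentiating the loop-closure r₂e^{iθ₂}+r₃e^{iθ₃}=r₁+r₄e^{iθ₄} gives r₂ω₂e^{iθ₂}+r₃ω₃e^{iθ₃}=r₄ω₄e^{iθ₄}.
Eliminating the other unknown: ω₃ = r₂ω₂ sin(θ₄−θ₂) / [r₃ sin(θ₃−θ₄)].
Numerator sine = +0.75241; denominator sine = +0.90631.
Result = 0.0929·12.44·(+0.75241) / (0.3364·(+0.90631)) = +2.8522 rad/s; magnitude 2.8522 rad/s.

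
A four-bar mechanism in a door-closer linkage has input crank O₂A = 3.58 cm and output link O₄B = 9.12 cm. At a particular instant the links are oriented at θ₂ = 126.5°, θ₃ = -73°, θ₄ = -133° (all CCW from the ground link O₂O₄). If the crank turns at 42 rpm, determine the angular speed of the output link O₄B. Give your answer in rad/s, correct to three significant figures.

ω₂ = 4.398 rad/s (from 42 rpm).
Differentiating the loop-closure r₂e^{iθ₂}+r₃e^{iθ₃}=r₁+r₄e^{iθ₄} gives r₂ω₂e^{iθ₂}+r₃ω₃e^{iθ₃}=r₄ω₄e^{iθ₄}.
Eliminating the other unknown: ω₄ = r₂ω₂ sin(θ₂−θ₃) / [r₄ sin(θ₄−θ₃)].
Numerator sine = -0.33381; denominator sine = -0.86603.
Result = 0.0358·4.398·(-0.33381) / (0.0912·(-0.86603)) = +0.66547 rad/s; magnitude 0.66547 rad/s.

0.665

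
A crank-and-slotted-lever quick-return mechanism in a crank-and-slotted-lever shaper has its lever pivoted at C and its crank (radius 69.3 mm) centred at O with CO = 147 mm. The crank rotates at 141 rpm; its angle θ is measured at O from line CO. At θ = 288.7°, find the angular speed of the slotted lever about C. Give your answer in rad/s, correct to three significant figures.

ω = 14.77 rad/s (from 141 rpm).
Crank pin A relative to C: A = (d + r cosθ, r sinθ); lever angle φ = atan2(r sinθ, d + r cosθ).
Differentiating tanφ: φ̇ = rω(d cosθ + r)/(d² + r² + 2dr cosθ).
d² + r² + 2dr cosθ = |CA|² = 0.0329437 m²;  d cosθ + r = +0.11643 m.
|ω_lever| = |0.0693·14.77·+0.11643| / 0.0329437 = 3.6164 rad/s.

3.62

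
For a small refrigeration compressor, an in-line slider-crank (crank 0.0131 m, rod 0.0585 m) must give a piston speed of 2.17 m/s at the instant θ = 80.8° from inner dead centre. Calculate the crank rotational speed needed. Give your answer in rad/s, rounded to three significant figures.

For an in-line slider-crank, |v_piston| = rω|sinθ|·[1 + r cosθ/√(L² − r² sin²θ)].
With r = 0.0131 m, L = 0.0585 m, θ = 80.8°: the bracketed kinematic factor |dx/dθ| = 0.013406 m.
ω = v/|dx/dθ| = 2.17/0.013406 = 161.87 rad/s.

162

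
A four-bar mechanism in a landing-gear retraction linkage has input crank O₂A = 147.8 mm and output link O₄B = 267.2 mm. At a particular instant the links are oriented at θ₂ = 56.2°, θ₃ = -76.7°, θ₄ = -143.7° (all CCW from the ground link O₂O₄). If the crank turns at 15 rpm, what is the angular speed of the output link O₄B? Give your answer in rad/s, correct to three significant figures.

0.691

ω₂ = 1.571 rad/s (from 15 rpm).
Differentiating the loop-closure r₂e^{iθ₂}+r₃e^{iθ₃}=r₁+r₄e^{iθ₄} gives r₂ω₂e^{iθ₂}+r₃ω₃e^{iθ₃}=r₄ω₄e^{iθ₄}.
Eliminating the other unknown: ω₄ = r₂ω₂ sin(θ₂−θ₃) / [r₄ sin(θ₄−θ₃)].
Numerator sine = +0.73254; denominator sine = -0.92050.
Result = 0.1478·1.571·(+0.73254) / (0.2672·(-0.92050)) = -0.69146 rad/s; magnitude 0.69146 rad/s.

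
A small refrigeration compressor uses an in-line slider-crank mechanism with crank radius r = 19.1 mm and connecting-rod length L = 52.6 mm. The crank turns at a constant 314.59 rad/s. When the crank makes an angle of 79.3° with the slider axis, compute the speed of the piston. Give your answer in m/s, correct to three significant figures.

6.33

ω = 314.6 rad/s
For an in-line slider-crank, x = r cosθ + √(L² − r² sin²θ), so v = −rω sinθ·[1 + r cosθ/√(L² − r² sin²θ)].
With r = 0.0191 m, L = 0.0526 m, θ = 79.3°: √(L² − r² sin²θ) = 0.049138 m.
v = −0.0191·314.6·0.98261·[1 + 0.0191·0.18567/0.049138] = -6.3303 m/s.
|v| = 6.3303 m/s.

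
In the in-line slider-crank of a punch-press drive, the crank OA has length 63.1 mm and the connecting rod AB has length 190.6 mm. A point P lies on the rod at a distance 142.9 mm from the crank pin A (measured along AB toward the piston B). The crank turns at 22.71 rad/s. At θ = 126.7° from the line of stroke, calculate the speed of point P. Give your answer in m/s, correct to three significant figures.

0.996

ω = 22.71 rad/s.  Crank-pin speed |V_A| = rω = 1.433 m/s, perpendicular to OA.
Rod angle: sinφ = −(r/L) sinθ ⇒ φ = -15.393°; ω_rod = −rω cosθ/√(L²−r²sin²θ) = +4.6603 rad/s.
V_P = V_A + ω_rod × AP, with AP = 0.1429 m along the rod.
Components: V_Px = −rω sinθ − a·ω_rod·sinφ = -0.97218 m/s;  V_Py = rω cosθ + a·ω_rod·cosφ = -0.21432 m/s.
|V_P| = √(V_Px² + V_Py²) = 0.99552 m/s.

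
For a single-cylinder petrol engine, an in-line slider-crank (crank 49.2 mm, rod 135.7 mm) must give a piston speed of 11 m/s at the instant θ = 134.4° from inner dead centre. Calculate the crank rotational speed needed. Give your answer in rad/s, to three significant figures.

424

For an in-line slider-crank, |v_piston| = rω|sinθ|·[1 + r cosθ/√(L² − r² sin²θ)].
With r = 0.0492 m, L = 0.1357 m, θ = 134.4°: the bracketed kinematic factor |dx/dθ| = 0.02592 m.
ω = v/|dx/dθ| = 11/0.02592 = 424.39 rad/s.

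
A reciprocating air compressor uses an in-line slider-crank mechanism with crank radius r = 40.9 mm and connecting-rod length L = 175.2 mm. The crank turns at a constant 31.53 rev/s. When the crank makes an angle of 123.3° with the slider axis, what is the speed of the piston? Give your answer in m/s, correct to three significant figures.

5.89

ω = 2π·31.5 = 198.1 rad/s
For an in-line slider-crank, x = r cosθ + √(L² − r² sin²θ), so v = −rω sinθ·[1 + r cosθ/√(L² − r² sin²θ)].
With r = 0.0409 m, L = 0.1752 m, θ = 123.3°: √(L² − r² sin²θ) = 0.17183 m.
v = −0.0409·198.1·0.83581·[1 + 0.0409·-0.54902/0.17183] = -5.8873 m/s.
|v| = 5.8873 m/s.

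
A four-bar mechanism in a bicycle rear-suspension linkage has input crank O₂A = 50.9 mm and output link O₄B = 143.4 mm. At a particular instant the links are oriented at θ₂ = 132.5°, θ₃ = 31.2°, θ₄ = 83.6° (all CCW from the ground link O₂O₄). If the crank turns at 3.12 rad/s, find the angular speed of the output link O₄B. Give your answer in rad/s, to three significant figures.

1.37

ω₂ = 3.12 rad/s
Differentiating the loop-closure r₂e^{iθ₂}+r₃e^{iθ₃}=r₁+r₄e^{iθ₄} gives r₂ω₂e^{iθ₂}+r₃ω₃e^{iθ₃}=r₄ω₄e^{iθ₄}.
Eliminating the other unknown: ω₄ = r₂ω₂ sin(θ₂−θ₃) / [r₄ sin(θ₄−θ₃)].
Numerator sine = +0.98061; denominator sine = +0.79229.
Result = 0.0509·3.12·(+0.98061) / (0.1434·(+0.79229)) = +1.3707 rad/s; magnitude 1.3707 rad/s.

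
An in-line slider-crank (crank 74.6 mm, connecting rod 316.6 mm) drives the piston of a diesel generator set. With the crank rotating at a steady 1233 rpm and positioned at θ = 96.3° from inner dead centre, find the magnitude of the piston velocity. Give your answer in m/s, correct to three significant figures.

ω = 2π·1233/60 = 129.1 rad/s
For an in-line slider-crank, x = r cosθ + √(L² − r² sin²θ), so v = −rω sinθ·[1 + r cosθ/√(L² − r² sin²θ)].
With r = 0.0746 m, L = 0.3166 m, θ = 96.3°: √(L² − r² sin²θ) = 0.30779 m.
v = −0.0746·129.1·0.99396·[1 + 0.0746·-0.10973/0.30779] = -9.3195 m/s.
|v| = 9.3195 m/s.

9.32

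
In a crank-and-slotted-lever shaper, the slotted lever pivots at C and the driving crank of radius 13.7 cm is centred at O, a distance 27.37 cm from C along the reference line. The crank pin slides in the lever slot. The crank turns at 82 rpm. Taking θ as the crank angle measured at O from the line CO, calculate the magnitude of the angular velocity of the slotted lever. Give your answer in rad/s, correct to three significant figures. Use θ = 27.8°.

2.79

ω = 8.587 rad/s (from 82 rpm).
Crank pin A relative to C: A = (d + r cosθ, r sinθ); lever angle φ = atan2(r sinθ, d + r cosθ).
Differentiating tanφ: φ̇ = rω(d cosθ + r)/(d² + r² + 2dr cosθ).
d² + r² + 2dr cosθ = |CA|² = 0.160019 m²;  d cosθ + r = +0.37911 m.
|ω_lever| = |0.137·8.587·+0.37911| / 0.160019 = 2.7871 rad/s.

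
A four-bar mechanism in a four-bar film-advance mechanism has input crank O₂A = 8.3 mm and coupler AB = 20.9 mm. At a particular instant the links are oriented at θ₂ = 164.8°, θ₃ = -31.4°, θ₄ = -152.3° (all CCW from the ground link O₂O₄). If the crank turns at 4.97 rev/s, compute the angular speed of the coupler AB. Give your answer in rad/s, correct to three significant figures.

9.84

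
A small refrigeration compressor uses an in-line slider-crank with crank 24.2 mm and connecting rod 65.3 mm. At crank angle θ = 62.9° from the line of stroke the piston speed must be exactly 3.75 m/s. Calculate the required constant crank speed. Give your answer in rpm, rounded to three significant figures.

1410

For an in-line slider-crank, |v_piston| = rω|sinθ|·[1 + r cosθ/√(L² − r² sin²θ)].
With r = 0.0242 m, L = 0.0653 m, θ = 62.9°: the bracketed kinematic factor |dx/dθ| = 0.025396 m.
ω = v/|dx/dθ| = 3.75/0.025396 = 147.66 rad/s.
N = 60ω/(2π) = 1410.1 rpm.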